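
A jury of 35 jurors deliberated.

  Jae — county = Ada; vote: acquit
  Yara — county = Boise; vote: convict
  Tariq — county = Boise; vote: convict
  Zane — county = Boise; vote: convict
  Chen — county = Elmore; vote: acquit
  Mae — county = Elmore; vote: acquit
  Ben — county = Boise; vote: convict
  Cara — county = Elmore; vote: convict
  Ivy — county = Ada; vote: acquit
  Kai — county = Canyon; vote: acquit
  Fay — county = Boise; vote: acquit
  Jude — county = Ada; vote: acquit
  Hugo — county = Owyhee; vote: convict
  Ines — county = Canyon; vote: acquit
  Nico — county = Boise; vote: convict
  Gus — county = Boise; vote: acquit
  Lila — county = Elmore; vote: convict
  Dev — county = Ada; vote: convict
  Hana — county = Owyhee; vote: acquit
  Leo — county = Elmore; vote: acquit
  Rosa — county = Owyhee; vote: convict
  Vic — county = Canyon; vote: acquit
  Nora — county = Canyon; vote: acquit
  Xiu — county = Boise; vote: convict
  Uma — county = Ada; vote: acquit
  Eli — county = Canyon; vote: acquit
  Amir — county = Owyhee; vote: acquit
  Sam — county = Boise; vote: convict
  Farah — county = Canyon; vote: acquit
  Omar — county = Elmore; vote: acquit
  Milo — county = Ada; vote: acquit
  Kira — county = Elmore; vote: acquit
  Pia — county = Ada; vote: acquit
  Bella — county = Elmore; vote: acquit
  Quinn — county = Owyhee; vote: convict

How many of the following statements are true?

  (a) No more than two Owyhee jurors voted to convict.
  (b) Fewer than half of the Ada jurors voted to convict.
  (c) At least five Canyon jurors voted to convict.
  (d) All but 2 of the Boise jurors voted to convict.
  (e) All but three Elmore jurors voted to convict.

(a) Owyhee: |A| = 5, |A ∩ B| = 3; needs |A ∩ B| ≤ 2 — false.
(b) Ada: |A| = 7, |A ∩ B| = 1; needs |A ∩ B| < |A ∖ B| — true.
(c) Canyon: |A| = 6, |A ∩ B| = 0; needs |A ∩ B| ≥ 5 — false.
(d) Boise: |A| = 9, |A ∩ B| = 7; needs |A ∖ B| = 2 — true.
(e) Elmore: |A| = 8, |A ∩ B| = 2; needs |A ∖ B| = 3 — false.

2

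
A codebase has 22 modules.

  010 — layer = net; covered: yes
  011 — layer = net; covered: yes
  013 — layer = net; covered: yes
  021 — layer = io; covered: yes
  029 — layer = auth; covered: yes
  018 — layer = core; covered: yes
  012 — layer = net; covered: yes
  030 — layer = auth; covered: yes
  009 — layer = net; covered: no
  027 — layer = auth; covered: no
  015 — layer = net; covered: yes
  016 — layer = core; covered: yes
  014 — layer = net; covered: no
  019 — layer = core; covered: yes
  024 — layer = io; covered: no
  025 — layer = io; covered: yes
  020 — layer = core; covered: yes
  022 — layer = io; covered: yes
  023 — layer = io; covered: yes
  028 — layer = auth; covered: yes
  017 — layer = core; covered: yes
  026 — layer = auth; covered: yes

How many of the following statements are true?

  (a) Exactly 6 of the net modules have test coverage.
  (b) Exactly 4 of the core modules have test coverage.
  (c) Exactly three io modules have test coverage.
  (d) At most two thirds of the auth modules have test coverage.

(a) net: |A| = 7, |A ∩ B| = 5; needs |A ∩ B| = 6 — false.
(b) core: |A| = 5, |A ∩ B| = 5; needs |A ∩ B| = 4 — false.
(c) io: |A| = 5, |A ∩ B| = 4; needs |A ∩ B| = 3 — false.
(d) auth: |A| = 5, |A ∩ B| = 4; needs |A ∩ B| / |A| ≤ 2/3 — false.

0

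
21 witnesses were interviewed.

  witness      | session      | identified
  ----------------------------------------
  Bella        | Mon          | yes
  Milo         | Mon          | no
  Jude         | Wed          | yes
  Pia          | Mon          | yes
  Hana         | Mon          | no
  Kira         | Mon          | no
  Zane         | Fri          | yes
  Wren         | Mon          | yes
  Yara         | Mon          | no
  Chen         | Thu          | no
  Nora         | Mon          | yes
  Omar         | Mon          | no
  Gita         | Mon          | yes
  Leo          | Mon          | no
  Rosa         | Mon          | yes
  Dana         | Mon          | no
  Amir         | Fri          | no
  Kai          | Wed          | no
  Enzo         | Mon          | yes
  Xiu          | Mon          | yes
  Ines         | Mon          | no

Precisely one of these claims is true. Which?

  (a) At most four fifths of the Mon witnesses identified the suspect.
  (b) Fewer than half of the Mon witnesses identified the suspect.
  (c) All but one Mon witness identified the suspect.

(a)

|A| = 16, |A ∩ B| = 8, |A ∖ B| = 8.
(a) requires |A ∩ B| / |A| ≤ 4/5: true.
(b) requires |A ∩ B| < |A ∖ B|: false.
(c) requires |A ∖ B| = 1: false.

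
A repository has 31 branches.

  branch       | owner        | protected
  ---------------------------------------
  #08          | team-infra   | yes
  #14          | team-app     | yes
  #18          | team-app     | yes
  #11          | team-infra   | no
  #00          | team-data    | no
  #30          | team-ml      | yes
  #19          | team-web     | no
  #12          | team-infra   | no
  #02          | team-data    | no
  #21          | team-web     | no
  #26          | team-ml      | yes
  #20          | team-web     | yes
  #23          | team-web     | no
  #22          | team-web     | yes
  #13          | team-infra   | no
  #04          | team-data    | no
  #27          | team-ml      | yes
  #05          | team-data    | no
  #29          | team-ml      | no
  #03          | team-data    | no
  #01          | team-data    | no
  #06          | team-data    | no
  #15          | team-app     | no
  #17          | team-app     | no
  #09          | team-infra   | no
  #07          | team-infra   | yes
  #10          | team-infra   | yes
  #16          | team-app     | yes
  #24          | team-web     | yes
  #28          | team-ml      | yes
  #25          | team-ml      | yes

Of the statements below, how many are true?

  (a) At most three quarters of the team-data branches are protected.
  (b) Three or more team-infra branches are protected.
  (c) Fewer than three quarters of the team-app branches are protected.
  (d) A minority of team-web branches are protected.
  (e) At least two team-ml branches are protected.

4

(a) team-data: |A| = 7, |A ∩ B| = 0; needs |A ∩ B| / |A| ≤ 3/4 — true.
(b) team-infra: |A| = 7, |A ∩ B| = 3; needs |A ∩ B| ≥ 3 — true.
(c) team-app: |A| = 5, |A ∩ B| = 3; needs |A ∩ B| / |A| < 3/4 — true.
(d) team-web: |A| = 6, |A ∩ B| = 3; needs |A ∩ B| < |A ∖ B| — false.
(e) team-ml: |A| = 6, |A ∩ B| = 5; needs |A ∩ B| ≥ 2 — true.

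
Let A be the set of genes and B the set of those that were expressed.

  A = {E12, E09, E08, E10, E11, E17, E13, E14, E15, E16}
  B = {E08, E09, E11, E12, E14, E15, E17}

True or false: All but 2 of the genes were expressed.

False

'All but 2 of the genes were expressed' holds iff |A ∖ B| = 2.
A (the restrictor) = {E12, E09, E08, E10, E11, E17, E13, E14, E15, E16}, |A| = 10.
A ∖ B = {E10, E13, E16}, so |A ∖ B| = 3.
|A ∖ B| = 3, so the statement is false.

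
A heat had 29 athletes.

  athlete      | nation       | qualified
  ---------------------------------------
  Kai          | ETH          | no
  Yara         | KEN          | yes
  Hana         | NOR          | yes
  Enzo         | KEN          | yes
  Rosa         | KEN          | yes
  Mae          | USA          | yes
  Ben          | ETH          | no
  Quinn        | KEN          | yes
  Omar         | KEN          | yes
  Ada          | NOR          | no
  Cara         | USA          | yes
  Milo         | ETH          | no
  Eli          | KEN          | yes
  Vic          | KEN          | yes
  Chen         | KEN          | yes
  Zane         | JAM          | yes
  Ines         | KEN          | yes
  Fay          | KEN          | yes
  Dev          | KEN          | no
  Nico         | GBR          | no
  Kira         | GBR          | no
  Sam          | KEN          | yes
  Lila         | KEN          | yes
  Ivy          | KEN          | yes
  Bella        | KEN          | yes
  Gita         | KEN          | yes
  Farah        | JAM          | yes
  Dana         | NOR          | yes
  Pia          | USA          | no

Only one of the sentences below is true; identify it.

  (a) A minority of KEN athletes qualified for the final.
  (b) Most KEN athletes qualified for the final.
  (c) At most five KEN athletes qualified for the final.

|A| = 16, |A ∩ B| = 15, |A ∖ B| = 1.
(a) requires |A ∩ B| < |A ∖ B|: false.
(b) requires |A ∩ B| > |A ∖ B|: true.
(c) requires |A ∩ B| ≤ 5: false.

(b)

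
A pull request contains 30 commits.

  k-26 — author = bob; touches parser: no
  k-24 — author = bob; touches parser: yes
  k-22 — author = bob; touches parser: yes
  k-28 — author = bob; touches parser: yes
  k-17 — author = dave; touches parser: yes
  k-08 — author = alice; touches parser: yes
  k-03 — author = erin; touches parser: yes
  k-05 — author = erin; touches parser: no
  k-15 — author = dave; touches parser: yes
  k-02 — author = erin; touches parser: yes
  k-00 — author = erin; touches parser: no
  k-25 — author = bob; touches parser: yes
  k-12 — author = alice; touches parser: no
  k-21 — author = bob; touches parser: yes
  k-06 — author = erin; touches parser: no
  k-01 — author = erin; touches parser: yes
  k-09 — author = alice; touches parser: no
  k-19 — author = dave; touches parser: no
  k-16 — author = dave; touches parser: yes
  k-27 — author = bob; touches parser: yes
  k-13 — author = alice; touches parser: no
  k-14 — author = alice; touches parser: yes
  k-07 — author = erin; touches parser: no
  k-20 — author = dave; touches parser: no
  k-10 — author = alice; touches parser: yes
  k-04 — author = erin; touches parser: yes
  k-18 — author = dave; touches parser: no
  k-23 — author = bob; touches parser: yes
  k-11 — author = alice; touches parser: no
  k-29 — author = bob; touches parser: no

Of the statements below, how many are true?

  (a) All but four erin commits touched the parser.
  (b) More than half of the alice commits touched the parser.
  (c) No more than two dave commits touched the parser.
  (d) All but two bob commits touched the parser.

(a) erin: |A| = 8, |A ∩ B| = 4; needs |A ∖ B| = 4 — true.
(b) alice: |A| = 7, |A ∩ B| = 3; needs |A ∩ B| > |A ∖ B| — false.
(c) dave: |A| = 6, |A ∩ B| = 3; needs |A ∩ B| ≤ 2 — false.
(d) bob: |A| = 9, |A ∩ B| = 7; needs |A ∖ B| = 2 — true.

2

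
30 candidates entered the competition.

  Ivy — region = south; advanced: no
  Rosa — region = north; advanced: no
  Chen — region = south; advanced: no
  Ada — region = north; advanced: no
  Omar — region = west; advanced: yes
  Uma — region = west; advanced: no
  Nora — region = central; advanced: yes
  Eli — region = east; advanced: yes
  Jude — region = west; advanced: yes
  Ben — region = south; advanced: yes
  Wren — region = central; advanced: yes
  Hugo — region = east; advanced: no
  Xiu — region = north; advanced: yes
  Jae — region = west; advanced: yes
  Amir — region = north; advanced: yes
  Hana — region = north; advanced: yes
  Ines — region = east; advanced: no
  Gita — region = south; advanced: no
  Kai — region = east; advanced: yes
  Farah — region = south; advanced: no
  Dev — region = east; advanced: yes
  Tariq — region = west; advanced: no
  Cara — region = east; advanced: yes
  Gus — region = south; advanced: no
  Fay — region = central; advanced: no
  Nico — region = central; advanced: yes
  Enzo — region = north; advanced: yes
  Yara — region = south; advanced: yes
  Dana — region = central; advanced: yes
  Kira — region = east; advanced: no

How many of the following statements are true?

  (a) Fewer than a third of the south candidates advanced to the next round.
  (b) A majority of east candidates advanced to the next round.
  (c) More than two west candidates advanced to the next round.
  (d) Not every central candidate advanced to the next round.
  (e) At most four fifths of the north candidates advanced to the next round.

5

(a) south: |A| = 7, |A ∩ B| = 2; needs |A ∩ B| / |A| < 1/3 — true.
(b) east: |A| = 7, |A ∩ B| = 4; needs |A ∩ B| > |A ∖ B| — true.
(c) west: |A| = 5, |A ∩ B| = 3; needs |A ∩ B| > 2 — true.
(d) central: |A| = 5, |A ∩ B| = 4; needs A ⊄ B (|A ∖ B| ≥ 1) — true.
(e) north: |A| = 6, |A ∩ B| = 4; needs |A ∩ B| / |A| ≤ 4/5 — true.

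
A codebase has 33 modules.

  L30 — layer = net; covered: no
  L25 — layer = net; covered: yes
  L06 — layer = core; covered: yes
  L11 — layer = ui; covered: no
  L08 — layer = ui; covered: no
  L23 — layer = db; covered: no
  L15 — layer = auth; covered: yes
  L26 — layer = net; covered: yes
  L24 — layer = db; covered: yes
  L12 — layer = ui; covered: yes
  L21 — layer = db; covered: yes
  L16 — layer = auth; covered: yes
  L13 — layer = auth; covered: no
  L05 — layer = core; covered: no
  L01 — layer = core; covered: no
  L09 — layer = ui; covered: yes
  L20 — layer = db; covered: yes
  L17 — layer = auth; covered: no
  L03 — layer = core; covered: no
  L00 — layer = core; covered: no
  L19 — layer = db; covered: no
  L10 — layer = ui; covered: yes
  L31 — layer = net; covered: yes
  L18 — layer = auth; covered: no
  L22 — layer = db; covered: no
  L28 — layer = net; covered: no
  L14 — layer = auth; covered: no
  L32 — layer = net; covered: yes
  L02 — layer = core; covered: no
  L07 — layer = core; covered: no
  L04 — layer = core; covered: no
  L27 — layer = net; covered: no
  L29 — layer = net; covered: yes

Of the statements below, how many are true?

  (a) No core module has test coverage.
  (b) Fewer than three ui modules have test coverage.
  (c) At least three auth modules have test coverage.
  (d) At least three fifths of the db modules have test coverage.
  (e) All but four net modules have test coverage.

(a) core: |A| = 8, |A ∩ B| = 1; needs A ∩ B = ∅ (|A ∩ B| = 0) — false.
(b) ui: |A| = 5, |A ∩ B| = 3; needs |A ∩ B| < 3 — false.
(c) auth: |A| = 6, |A ∩ B| = 2; needs |A ∩ B| ≥ 3 — false.
(d) db: |A| = 6, |A ∩ B| = 3; needs |A ∩ B| / |A| ≥ 3/5 — false.
(e) net: |A| = 8, |A ∩ B| = 5; needs |A ∖ B| = 4 — false.

0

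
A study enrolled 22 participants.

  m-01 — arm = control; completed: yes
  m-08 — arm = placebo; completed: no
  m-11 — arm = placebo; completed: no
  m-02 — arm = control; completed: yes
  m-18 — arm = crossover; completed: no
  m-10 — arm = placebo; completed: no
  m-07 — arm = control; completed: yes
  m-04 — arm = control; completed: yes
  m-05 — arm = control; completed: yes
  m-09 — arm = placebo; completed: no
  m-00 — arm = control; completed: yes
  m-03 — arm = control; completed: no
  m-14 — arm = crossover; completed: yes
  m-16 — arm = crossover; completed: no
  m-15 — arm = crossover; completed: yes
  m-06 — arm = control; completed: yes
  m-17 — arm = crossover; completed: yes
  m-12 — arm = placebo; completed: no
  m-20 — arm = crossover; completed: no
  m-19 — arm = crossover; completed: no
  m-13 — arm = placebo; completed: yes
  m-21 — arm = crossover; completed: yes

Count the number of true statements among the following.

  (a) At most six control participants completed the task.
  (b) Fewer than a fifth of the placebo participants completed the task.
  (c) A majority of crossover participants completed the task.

(a) control: |A| = 8, |A ∩ B| = 7; needs |A ∩ B| ≤ 6 — false.
(b) placebo: |A| = 6, |A ∩ B| = 1; needs |A ∩ B| / |A| < 1/5 — true.
(c) crossover: |A| = 8, |A ∩ B| = 4; needs |A ∩ B| > |A ∖ B| — false.

1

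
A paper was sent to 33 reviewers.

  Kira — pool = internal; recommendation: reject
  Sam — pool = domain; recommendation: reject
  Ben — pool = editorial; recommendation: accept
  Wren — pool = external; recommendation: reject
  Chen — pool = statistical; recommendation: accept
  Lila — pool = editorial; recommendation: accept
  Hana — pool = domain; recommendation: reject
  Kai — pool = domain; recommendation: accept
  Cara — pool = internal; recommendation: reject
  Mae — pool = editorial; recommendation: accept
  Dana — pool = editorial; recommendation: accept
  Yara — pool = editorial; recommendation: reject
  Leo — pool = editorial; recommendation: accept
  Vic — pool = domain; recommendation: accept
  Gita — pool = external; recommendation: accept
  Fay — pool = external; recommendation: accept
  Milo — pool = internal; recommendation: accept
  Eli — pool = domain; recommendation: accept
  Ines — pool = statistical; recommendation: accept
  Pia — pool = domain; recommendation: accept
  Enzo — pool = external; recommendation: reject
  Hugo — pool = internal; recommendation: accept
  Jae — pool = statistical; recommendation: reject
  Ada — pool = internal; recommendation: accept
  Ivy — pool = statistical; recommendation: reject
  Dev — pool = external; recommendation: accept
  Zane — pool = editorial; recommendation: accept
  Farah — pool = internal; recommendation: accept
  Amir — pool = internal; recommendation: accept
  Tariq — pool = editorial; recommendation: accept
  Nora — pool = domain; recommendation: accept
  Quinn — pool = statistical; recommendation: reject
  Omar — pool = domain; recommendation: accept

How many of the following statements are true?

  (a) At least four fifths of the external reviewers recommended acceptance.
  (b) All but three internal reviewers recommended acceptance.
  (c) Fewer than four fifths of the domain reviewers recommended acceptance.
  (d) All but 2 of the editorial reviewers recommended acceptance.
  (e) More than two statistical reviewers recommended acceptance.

1

(a) external: |A| = 5, |A ∩ B| = 3; needs |A ∩ B| / |A| ≥ 4/5 — false.
(b) internal: |A| = 7, |A ∩ B| = 5; needs |A ∖ B| = 3 — false.
(c) domain: |A| = 8, |A ∩ B| = 6; needs |A ∩ B| / |A| < 4/5 — true.
(d) editorial: |A| = 8, |A ∩ B| = 7; needs |A ∖ B| = 2 — false.
(e) statistical: |A| = 5, |A ∩ B| = 2; needs |A ∩ B| > 2 — false.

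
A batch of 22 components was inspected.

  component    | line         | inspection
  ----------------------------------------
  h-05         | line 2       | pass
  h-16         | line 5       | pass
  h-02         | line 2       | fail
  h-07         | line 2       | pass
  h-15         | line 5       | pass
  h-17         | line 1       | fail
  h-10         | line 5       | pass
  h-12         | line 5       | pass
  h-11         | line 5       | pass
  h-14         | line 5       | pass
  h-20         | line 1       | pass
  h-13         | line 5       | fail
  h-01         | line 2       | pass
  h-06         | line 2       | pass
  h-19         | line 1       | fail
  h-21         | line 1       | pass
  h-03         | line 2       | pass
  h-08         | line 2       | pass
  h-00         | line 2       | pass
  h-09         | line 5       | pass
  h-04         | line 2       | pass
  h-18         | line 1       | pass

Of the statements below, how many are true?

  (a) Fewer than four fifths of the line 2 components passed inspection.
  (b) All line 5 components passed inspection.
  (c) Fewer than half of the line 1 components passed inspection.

0

(a) line 2: |A| = 9, |A ∩ B| = 8; needs |A ∩ B| / |A| < 4/5 — false.
(b) line 5: |A| = 8, |A ∩ B| = 7; needs A ⊆ B, i.e. every element of A is in B (|A ∖ B| = 0) — false.
(c) line 1: |A| = 5, |A ∩ B| = 3; needs |A ∩ B| < |A ∖ B| — false.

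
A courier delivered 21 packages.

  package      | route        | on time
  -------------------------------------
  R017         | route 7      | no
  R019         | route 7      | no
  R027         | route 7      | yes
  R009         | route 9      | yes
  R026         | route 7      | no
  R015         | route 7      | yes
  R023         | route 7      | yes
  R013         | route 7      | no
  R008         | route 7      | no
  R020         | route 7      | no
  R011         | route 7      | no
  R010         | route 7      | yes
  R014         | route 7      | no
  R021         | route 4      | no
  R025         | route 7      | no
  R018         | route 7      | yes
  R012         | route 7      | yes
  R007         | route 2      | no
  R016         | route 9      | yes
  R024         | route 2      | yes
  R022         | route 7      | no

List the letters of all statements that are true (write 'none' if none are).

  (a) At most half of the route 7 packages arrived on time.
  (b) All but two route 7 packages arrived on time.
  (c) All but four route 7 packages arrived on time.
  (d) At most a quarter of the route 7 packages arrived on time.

|A| = 16, |A ∩ B| = 6, |A ∖ B| = 10.
(a) |A ∩ B| ≤ |A ∖ B|: holds.
(b) |A ∖ B| = 2: fails.
(c) |A ∖ B| = 4: fails.
(d) |A ∩ B| / |A| ≤ 1/4: fails.

(a)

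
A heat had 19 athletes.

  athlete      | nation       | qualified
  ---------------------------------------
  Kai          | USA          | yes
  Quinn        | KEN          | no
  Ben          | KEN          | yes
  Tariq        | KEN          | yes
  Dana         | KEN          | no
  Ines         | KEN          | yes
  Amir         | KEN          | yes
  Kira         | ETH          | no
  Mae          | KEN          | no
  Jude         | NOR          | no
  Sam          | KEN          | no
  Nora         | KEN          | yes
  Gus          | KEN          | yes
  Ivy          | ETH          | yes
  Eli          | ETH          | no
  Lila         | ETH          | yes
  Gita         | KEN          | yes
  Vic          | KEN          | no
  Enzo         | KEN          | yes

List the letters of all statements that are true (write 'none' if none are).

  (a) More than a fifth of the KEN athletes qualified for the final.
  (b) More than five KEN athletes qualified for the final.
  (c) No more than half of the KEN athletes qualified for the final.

(a), (b)

|A| = 13, |A ∩ B| = 8, |A ∖ B| = 5.
(a) |A ∩ B| / |A| > 1/5: holds.
(b) |A ∩ B| > 5: holds.
(c) |A ∩ B| ≤ |A ∖ B|: fails.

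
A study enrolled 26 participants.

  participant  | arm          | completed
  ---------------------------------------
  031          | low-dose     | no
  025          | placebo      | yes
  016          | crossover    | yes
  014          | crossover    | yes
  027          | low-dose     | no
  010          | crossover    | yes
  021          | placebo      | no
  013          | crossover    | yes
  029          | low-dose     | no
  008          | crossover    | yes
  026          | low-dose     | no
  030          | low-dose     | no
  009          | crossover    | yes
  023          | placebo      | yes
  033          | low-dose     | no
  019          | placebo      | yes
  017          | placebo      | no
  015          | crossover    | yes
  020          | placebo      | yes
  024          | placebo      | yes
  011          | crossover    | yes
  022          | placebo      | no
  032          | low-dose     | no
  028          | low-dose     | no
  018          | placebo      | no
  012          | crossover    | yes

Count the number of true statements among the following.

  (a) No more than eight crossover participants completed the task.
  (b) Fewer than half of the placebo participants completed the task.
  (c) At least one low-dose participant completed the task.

0

(a) crossover: |A| = 9, |A ∩ B| = 9; needs |A ∩ B| ≤ 8 — false.
(b) placebo: |A| = 9, |A ∩ B| = 5; needs |A ∩ B| < |A ∖ B| — false.
(c) low-dose: |A| = 8, |A ∩ B| = 0; needs A ∩ B ≠ ∅ (|A ∩ B| ≥ 1) — false.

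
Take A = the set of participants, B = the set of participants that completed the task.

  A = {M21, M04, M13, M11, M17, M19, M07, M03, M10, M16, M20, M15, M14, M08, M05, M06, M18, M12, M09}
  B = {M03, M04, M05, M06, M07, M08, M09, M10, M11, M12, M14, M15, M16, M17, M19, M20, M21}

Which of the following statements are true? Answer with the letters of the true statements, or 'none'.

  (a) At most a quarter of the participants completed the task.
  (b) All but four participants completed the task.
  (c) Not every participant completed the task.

(c)

|A| = 19, |A ∩ B| = 17, |A ∖ B| = 2.
(a) |A ∩ B| / |A| ≤ 1/4: fails.
(b) |A ∖ B| = 4: fails.
(c) A ⊄ B (|A ∖ B| ≥ 1): holds.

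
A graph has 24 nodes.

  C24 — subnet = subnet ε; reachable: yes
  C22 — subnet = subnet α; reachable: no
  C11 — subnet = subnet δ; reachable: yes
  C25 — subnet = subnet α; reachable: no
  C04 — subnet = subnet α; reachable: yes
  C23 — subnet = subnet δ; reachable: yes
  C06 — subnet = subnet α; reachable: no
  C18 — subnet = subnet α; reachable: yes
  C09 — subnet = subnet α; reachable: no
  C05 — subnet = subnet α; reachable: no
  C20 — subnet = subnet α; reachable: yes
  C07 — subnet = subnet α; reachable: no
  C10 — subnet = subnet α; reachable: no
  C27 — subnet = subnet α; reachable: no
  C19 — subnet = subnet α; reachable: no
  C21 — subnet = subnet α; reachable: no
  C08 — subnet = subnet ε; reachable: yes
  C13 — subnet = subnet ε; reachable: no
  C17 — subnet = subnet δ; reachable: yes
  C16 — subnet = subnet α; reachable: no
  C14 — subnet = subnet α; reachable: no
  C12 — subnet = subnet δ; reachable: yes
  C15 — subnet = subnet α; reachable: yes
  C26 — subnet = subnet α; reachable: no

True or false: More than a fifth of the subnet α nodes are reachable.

True

Truth condition: |A ∩ B| / |A| > 1/5.
|A| = 17, |A ∩ B| = 4, |A ∖ B| = 13.
|A ∩ B|/|A| = 4/17, so the statement is true.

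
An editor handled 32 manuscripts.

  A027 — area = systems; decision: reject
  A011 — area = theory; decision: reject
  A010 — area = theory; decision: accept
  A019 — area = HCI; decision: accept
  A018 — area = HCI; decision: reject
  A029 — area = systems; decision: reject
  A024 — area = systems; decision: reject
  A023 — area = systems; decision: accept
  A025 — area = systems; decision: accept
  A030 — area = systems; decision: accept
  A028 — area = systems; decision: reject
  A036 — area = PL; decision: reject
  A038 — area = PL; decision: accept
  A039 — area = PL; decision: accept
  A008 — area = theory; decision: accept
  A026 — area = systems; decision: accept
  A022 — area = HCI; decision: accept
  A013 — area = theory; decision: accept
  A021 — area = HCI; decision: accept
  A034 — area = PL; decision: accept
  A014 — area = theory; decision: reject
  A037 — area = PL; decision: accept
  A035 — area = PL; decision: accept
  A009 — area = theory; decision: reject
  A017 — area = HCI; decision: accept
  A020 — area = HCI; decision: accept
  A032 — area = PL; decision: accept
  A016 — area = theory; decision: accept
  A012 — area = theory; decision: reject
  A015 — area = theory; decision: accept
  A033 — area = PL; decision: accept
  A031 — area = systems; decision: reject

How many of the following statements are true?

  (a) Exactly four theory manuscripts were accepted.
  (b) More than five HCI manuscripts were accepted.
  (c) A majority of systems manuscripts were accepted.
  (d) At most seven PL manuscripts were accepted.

(a) theory: |A| = 9, |A ∩ B| = 5; needs |A ∩ B| = 4 — false.
(b) HCI: |A| = 6, |A ∩ B| = 5; needs |A ∩ B| > 5 — false.
(c) systems: |A| = 9, |A ∩ B| = 4; needs |A ∩ B| > |A ∖ B| — false.
(d) PL: |A| = 8, |A ∩ B| = 7; needs |A ∩ B| ≤ 7 — true.

1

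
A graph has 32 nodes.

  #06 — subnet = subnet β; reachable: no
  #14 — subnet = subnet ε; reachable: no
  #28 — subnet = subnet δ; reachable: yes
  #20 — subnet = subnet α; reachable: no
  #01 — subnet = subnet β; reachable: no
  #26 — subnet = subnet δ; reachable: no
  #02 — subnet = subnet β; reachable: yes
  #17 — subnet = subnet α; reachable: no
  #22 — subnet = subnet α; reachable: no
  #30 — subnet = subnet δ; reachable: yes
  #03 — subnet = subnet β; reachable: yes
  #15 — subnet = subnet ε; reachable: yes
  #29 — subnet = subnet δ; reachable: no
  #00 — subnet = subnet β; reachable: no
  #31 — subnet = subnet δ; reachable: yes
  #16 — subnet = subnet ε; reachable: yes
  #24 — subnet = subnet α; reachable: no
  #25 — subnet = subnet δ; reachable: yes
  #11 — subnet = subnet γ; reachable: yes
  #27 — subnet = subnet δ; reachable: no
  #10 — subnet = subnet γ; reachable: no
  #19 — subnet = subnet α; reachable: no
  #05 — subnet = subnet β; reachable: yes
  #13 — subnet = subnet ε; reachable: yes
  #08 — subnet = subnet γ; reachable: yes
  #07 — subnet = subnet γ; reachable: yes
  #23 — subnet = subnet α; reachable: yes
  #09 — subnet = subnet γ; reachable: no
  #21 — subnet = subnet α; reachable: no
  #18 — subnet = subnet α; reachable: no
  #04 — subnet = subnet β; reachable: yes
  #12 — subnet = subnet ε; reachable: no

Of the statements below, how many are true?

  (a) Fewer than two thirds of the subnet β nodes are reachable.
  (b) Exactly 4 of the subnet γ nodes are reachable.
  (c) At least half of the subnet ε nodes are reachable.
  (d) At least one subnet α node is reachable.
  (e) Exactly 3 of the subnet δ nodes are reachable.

(a) subnet β: |A| = 7, |A ∩ B| = 4; needs |A ∩ B| / |A| < 2/3 — true.
(b) subnet γ: |A| = 5, |A ∩ B| = 3; needs |A ∩ B| = 4 — false.
(c) subnet ε: |A| = 5, |A ∩ B| = 3; needs |A ∩ B| ≥ |A ∖ B| — true.
(d) subnet α: |A| = 8, |A ∩ B| = 1; needs A ∩ B ≠ ∅ (|A ∩ B| ≥ 1) — true.
(e) subnet δ: |A| = 7, |A ∩ B| = 4; needs |A ∩ B| = 3 — false.

3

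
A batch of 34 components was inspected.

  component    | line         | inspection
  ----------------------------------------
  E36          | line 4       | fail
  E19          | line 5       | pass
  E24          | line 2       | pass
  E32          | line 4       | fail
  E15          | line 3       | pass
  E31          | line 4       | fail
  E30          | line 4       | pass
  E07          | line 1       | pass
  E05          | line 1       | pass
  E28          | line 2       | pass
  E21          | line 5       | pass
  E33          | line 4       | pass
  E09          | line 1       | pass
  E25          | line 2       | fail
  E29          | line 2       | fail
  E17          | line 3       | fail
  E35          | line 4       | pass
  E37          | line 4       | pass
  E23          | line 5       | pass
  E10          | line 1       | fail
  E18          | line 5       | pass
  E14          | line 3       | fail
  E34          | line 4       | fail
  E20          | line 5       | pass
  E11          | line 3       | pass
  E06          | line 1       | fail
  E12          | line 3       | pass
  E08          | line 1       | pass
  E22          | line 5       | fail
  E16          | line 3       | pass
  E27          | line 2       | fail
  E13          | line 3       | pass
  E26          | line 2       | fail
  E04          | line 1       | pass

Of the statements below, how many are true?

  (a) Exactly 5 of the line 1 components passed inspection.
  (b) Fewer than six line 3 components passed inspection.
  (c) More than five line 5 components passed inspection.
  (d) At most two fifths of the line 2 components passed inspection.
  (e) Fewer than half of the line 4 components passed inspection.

3

(a) line 1: |A| = 7, |A ∩ B| = 5; needs |A ∩ B| = 5 — true.
(b) line 3: |A| = 7, |A ∩ B| = 5; needs |A ∩ B| < 6 — true.
(c) line 5: |A| = 6, |A ∩ B| = 5; needs |A ∩ B| > 5 — false.
(d) line 2: |A| = 6, |A ∩ B| = 2; needs |A ∩ B| / |A| ≤ 2/5 — true.
(e) line 4: |A| = 8, |A ∩ B| = 4; needs |A ∩ B| < |A ∖ B| — false.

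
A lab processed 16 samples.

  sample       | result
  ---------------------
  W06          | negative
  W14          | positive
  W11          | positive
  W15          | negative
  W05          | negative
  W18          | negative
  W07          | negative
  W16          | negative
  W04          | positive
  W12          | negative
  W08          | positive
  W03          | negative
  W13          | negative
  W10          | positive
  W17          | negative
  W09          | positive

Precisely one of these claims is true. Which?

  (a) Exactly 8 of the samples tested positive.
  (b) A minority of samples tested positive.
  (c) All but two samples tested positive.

|A| = 16, |A ∩ B| = 6, |A ∖ B| = 10.
(a) requires |A ∩ B| = 8: false.
(b) requires |A ∩ B| < |A ∖ B|: true.
(c) requires |A ∖ B| = 2: false.

(b)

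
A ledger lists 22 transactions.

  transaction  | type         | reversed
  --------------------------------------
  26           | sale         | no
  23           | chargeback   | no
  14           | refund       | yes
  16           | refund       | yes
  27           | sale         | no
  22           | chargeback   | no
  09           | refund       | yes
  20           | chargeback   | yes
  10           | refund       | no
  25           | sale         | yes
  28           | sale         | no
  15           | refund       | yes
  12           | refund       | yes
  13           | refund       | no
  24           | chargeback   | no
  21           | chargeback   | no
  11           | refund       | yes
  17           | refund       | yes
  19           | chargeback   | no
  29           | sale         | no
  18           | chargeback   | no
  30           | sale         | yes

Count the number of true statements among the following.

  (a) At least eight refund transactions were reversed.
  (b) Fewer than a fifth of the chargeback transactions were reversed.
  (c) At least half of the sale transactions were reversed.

(a) refund: |A| = 9, |A ∩ B| = 7; needs |A ∩ B| ≥ 8 — false.
(b) chargeback: |A| = 7, |A ∩ B| = 1; needs |A ∩ B| / |A| < 1/5 — true.
(c) sale: |A| = 6, |A ∩ B| = 2; needs |A ∩ B| ≥ |A ∖ B| — false.

1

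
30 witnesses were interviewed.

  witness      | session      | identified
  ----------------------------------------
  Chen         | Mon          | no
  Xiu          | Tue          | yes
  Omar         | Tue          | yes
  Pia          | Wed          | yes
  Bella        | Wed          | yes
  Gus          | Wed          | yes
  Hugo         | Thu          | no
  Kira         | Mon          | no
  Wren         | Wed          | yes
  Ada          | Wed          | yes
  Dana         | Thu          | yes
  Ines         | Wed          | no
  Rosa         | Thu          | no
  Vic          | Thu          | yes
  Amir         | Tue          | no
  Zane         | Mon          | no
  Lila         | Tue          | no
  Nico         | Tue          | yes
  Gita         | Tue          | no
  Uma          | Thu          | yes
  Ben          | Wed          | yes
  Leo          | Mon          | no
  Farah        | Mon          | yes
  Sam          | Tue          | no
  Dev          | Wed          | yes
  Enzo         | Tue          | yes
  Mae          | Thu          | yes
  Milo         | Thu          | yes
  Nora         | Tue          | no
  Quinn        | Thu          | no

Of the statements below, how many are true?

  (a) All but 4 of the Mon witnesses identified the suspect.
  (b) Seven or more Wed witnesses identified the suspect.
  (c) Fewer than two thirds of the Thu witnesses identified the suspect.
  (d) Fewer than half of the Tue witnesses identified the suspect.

(a) Mon: |A| = 5, |A ∩ B| = 1; needs |A ∖ B| = 4 — true.
(b) Wed: |A| = 8, |A ∩ B| = 7; needs |A ∩ B| ≥ 7 — true.
(c) Thu: |A| = 8, |A ∩ B| = 5; needs |A ∩ B| / |A| < 2/3 — true.
(d) Tue: |A| = 9, |A ∩ B| = 4; needs |A ∩ B| < |A ∖ B| — true.

4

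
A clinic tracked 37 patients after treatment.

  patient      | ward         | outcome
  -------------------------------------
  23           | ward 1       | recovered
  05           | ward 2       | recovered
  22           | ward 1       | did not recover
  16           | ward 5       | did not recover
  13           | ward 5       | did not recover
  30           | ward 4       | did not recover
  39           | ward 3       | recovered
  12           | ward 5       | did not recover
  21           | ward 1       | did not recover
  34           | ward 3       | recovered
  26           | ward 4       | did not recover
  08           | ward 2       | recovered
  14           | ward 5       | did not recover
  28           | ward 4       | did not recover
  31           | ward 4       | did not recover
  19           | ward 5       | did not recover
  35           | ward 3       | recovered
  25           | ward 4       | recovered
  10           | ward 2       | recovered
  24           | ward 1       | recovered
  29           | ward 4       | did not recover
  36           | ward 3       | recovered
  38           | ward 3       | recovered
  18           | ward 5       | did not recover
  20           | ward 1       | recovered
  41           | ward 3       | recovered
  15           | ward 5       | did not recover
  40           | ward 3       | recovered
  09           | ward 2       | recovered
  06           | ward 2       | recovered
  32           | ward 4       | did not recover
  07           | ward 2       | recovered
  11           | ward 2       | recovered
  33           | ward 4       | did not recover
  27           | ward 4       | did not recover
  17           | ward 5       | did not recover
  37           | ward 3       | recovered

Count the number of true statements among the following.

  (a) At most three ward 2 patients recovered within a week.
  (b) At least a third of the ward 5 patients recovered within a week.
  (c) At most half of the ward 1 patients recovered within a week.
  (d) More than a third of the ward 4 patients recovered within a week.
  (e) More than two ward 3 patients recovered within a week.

(a) ward 2: |A| = 7, |A ∩ B| = 7; needs |A ∩ B| ≤ 3 — false.
(b) ward 5: |A| = 8, |A ∩ B| = 0; needs |A ∩ B| / |A| ≥ 1/3 — false.
(c) ward 1: |A| = 5, |A ∩ B| = 3; needs |A ∩ B| ≤ |A ∖ B| — false.
(d) ward 4: |A| = 9, |A ∩ B| = 1; needs |A ∩ B| / |A| > 1/3 — false.
(e) ward 3: |A| = 8, |A ∩ B| = 8; needs |A ∩ B| > 2 — true.

1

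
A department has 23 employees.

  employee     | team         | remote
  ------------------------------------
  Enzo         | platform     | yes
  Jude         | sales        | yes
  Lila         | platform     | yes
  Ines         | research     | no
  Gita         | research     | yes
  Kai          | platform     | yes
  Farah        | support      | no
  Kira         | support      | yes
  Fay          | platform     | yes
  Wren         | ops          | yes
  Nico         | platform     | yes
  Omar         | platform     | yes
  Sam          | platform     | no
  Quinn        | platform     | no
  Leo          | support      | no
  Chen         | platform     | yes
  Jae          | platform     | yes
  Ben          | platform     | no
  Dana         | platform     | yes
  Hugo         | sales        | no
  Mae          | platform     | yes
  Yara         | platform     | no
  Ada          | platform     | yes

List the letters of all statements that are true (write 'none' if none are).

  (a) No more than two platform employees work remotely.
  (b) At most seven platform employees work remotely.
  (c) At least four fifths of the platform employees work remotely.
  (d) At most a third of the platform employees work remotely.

|A| = 15, |A ∩ B| = 11, |A ∖ B| = 4.
(a) |A ∩ B| ≤ 2: fails.
(b) |A ∩ B| ≤ 7: fails.
(c) |A ∩ B| / |A| ≥ 4/5: fails.
(d) |A ∩ B| / |A| ≤ 1/3: fails.

none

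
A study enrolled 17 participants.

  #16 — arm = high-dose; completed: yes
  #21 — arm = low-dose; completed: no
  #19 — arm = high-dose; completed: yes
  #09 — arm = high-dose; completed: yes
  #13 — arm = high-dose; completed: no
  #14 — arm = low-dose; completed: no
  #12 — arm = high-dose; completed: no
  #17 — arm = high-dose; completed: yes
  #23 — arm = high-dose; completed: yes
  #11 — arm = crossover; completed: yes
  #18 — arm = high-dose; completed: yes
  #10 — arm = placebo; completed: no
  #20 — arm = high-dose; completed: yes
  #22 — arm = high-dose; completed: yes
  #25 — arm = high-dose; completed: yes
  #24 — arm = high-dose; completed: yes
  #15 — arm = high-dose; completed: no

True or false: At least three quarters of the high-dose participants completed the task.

True

The determiner here denotes the relation: |A ∩ B| / |A| ≥ 3/4.
A (the restrictor) = {#16, #19, #09, #13, #12, #17, #23, #18, #20, #22, #25, #24, #15}, |A| = 13.
A ∩ B = {#16, #19, #09, #17, #23, #18, #20, #22, #25, #24}, so |A ∩ B| = 10.
A ∖ B = {#13, #12, #15}, so |A ∖ B| = 3.
|A ∩ B|/|A| = 10/13, so the statement is true.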